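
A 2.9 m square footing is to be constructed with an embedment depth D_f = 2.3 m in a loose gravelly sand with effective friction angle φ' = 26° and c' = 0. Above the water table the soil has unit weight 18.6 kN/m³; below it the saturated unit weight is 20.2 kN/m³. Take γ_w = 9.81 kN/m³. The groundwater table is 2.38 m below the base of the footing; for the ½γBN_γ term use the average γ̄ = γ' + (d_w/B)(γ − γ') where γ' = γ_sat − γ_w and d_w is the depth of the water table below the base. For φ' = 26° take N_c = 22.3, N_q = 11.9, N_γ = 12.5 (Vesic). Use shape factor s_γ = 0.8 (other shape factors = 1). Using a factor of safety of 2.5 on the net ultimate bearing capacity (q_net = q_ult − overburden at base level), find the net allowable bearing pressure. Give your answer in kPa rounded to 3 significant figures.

q = γ·D_f = 18.6 × 2.3 = 42.78 kPa.
γ' = 10.39 kN/m³; averaging over the depth B below the base, γ̄ = γ' + (d_w/B)(γ − γ') = 17.128 kN/m³.
q·N_q = 42.78 × 11.9 = 509.08 kPa
0.5·γ·B·N_γ·s_γ = 0.5 × 17.128 × 2.9 × 12.5 × 0.8 = 248.35 kPa
q_ult = 509.08 + 248.35 = 757.44 kPa.
q_net = 757.44 − 42.78 = 714.66 kPa.
q_all(net) = 714.66 / 2.5 = 285.86 kPa.

q_all(net) ≈ 286 kPa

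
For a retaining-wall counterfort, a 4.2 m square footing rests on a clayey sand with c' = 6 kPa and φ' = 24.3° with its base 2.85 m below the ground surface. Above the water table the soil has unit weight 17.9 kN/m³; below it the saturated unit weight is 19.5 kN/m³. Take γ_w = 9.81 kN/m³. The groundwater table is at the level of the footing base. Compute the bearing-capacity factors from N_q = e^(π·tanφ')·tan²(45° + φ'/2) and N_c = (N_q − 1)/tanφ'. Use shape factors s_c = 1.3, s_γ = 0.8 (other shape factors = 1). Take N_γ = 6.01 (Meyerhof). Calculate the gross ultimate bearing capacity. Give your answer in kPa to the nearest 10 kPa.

q_ult ≈ 760 kPa

tan24.3° = 0.4515, so N_q = e^(π×0.4515)·tan²(57.15°) = 4.131 × 2.399 = 9.91.
N_c = (9.91 − 1)/tan24.3° = 19.73.
q = γ·D_f = 17.9 × 2.85 = 51.015 kPa.
For the ½γBN_γ term take γ' = 19.5 − 9.81 = 9.69 kN/m³ (soil below base is submerged).
c·N_c·s_c = 6 × 19.729 × 1.3 = 153.89 kPa
q·N_q = 51.015 × 9.9081 = 505.46 kPa
0.5·γ·B·N_γ·s_γ = 0.5 × 9.69 × 4.2 × 6.01 × 0.8 = 97.838 kPa
q_ult = 153.89 + 505.46 + 97.838 = 757.19 kPa.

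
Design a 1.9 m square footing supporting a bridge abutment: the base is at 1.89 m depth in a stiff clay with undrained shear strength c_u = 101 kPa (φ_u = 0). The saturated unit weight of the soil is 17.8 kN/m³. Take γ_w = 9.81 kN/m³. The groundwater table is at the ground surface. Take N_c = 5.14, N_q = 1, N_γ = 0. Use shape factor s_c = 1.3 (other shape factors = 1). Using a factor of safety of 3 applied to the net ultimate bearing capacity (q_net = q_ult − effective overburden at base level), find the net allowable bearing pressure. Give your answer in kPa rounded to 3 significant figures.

Water table at ground surface, so effective unit weight γ' = 17.8 − 9.81 = 7.99 kN/m³ is used throughout; overburden q = 7.99 × 1.89 = 15.101 kPa.
Cohesion term c·N_c·s_c = 101 × 5.14 × 1.3 = 674.88 kPa; surcharge term q·N_q = 15.101 × 1 = 15.101 kPa.
q_ult = 674.88 + 15.101 = 689.98 kPa.
Net ultimate: q_net = 689.98 − 15.101 = 674.88 kPa.
q_all(net) = 674.88 / 3 = 224.96 kPa.

q_all(net) ≈ 225 kPa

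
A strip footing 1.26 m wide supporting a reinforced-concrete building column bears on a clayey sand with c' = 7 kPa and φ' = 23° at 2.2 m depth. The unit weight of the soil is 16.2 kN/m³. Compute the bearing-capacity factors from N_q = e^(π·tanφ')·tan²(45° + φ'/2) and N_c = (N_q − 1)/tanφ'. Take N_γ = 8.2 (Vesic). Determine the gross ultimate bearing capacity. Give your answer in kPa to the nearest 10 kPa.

tan23° = 0.4245, so N_q = e^(π×0.4245)·tan²(56.5°) = 3.794 × 2.283 = 8.66.
N_c = (8.66 − 1)/tan23° = 18.05.
q = γ·D_f = 16.2 × 2.2 = 35.64 kPa.
c·N_c = 7 × 18.049 = 126.34 kPa
q·N_q = 35.64 × 8.6612 = 308.68 kPa
0.5·γ·B·N_γ = 0.5 × 16.2 × 1.26 × 8.2 = 83.689 kPa
q_ult = 126.34 + 308.68 + 83.689 = 518.71 kPa.

q_ult ≈ 520 kPa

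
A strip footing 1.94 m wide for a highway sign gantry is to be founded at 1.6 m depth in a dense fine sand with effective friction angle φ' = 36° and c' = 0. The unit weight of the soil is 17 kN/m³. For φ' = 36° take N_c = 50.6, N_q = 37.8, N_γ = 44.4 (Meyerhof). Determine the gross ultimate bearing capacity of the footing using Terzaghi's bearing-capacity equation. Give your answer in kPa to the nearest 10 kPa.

Effective surcharge at the founding depth q = γ·D_f = 17 × 1.6 = 27.2 kPa.
q_ult = q·N_q + 0.5·γ·B·N_γ
     = 27.2 × 37.8 + 0.5 × 17 × 1.94 × 44.4
     = 1028.2 + 732.16 = 1760.3 kPa.

q_ult ≈ 1760 kPa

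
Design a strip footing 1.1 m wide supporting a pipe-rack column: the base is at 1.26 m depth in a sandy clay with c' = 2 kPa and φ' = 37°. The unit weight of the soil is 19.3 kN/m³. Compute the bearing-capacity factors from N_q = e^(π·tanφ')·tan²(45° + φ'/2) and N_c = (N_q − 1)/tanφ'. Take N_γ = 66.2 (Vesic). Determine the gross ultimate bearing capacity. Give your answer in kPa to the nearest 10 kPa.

q_ult ≈ 1860 kPa

tan37° = 0.7536, so N_q = e^(π×0.7536)·tan²(63.5°) = 10.669 × 4.023 = 42.92.
N_c = (42.92 − 1)/tan37° = 55.63.
q = γ·D_f = 19.3 × 1.26 = 24.318 kPa.
c·N_c = 2 × 55.63 = 111.26 kPa
q·N_q = 24.318 × 42.92 = 1043.7 kPa
0.5·γ·B·N_γ = 0.5 × 19.3 × 1.1 × 66.2 = 702.71 kPa
q_ult = 111.26 + 1043.7 + 702.71 = 1857.7 kPa.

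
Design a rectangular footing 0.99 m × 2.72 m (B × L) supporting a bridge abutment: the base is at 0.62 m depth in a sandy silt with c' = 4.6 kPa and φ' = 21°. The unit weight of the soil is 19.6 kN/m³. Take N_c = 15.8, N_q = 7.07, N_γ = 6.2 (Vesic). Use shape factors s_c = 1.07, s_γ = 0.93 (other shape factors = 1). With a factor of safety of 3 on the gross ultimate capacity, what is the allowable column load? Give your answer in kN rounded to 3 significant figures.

P_all ≈ 197 kN

q = γ·D_f = 19.6 × 0.62 = 12.152 kPa.
c·N_c·s_c = 4.6 × 15.8 × 1.07 = 77.768 kPa
q·N_q = 12.152 × 7.07 = 85.915 kPa
0.5·γ·B·N_γ·s_γ = 0.5 × 19.6 × 0.99 × 6.2 × 0.93 = 55.942 kPa
q_ult = 77.768 + 85.915 + 55.942 = 219.62 kPa.
Gross allowable pressure q_all = 219.62 / 3 = 73.208 kPa.
Footing area = 2.6928 m², so allowable column load = 73.208 × 2.6928 = 197.13 kN.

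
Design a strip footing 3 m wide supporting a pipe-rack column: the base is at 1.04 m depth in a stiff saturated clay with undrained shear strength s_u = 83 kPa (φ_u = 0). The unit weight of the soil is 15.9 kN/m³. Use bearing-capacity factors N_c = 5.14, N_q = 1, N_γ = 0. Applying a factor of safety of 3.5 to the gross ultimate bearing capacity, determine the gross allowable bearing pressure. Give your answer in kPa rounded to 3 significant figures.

q = γ·D_f = 15.9 × 1.04 = 16.536 kPa.
c·N_c = 83 × 5.14 = 426.62 kPa
q·N_q = 16.536 × 1 = 16.536 kPa
q_ult = 426.62 + 16.536 = 443.16 kPa.
q_all = q_ult / FS = 443.16 / 3.5 = 126.62 kPa.

q_all ≈ 127 kPa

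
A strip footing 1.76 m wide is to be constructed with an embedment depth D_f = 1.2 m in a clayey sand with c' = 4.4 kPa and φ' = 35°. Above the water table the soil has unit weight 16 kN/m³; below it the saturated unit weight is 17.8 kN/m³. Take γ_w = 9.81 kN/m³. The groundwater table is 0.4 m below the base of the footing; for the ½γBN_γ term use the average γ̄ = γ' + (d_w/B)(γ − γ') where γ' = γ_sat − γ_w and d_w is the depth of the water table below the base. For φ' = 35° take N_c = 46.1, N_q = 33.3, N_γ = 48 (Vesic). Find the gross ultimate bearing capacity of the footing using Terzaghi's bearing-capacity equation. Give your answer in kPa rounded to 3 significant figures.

q = γ·D_f = 16 × 1.2 = 19.2 kPa.
γ' = 7.99 kN/m³; averaging over the depth B below the base, γ̄ = γ' + (d_w/B)(γ − γ') = 9.8105 kN/m³.
c·N_c = 4.4 × 46.1 = 202.84 kPa
q·N_q = 19.2 × 33.3 = 639.36 kPa
0.5·γ·B·N_γ = 0.5 × 9.8105 × 1.76 × 48 = 414.39 kPa
q_ult = 202.84 + 639.36 + 414.39 = 1256.6 kPa.

q_ult ≈ 1260 kPa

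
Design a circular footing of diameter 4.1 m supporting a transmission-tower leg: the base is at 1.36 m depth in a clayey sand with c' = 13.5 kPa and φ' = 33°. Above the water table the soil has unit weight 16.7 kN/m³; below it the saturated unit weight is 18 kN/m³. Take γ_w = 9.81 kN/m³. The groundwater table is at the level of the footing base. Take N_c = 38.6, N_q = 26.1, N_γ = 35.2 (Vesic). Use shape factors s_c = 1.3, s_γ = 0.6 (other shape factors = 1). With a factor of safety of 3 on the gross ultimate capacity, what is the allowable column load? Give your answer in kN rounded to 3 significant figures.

P_all ≈ 7150 kN

Effective surcharge at the founding depth q = γ·D_f = 16.7 × 1.36 = 22.712 kPa.
The water table coincides with the base, so in the self-weight term γ → γ' = 8.19 kN/m³.
q_ult = c·N_c·s_c + q·N_q + 0.5·γ·B·N_γ·s_γ
     = 13.5 × 38.6 × 1.3 + 22.712 × 26.1 + 0.5 × 8.19 × 4.1 × 35.2 × 0.6
     = 677.43 + 592.78 + 354.59 = 1624.8 kPa.
Gross allowable pressure q_all = 1624.8 / 3 = 541.6 kPa.
Footing area = 13.2025 m², so allowable column load = 541.6 × 13.2025 = 7150.5 kN.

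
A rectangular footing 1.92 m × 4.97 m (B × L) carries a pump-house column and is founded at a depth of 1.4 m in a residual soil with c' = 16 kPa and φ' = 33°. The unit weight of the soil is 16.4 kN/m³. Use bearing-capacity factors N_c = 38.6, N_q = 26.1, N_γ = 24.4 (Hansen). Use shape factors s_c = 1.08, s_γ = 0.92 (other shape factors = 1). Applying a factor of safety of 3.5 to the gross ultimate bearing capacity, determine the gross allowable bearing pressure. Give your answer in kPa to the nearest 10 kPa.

q = γ·D_f = 16.4 × 1.4 = 22.96 kPa.
c·N_c·s_c = 16 × 38.6 × 1.08 = 667.01 kPa
q·N_q = 22.96 × 26.1 = 599.26 kPa
0.5·γ·B·N_γ·s_γ = 0.5 × 16.4 × 1.92 × 24.4 × 0.92 = 353.42 kPa
q_ult = 667.01 + 599.26 + 353.42 = 1619.7 kPa.
q_all = q_ult / FS = 1619.7 / 3.5 = 462.77 kPa.

q_all ≈ 460 kPa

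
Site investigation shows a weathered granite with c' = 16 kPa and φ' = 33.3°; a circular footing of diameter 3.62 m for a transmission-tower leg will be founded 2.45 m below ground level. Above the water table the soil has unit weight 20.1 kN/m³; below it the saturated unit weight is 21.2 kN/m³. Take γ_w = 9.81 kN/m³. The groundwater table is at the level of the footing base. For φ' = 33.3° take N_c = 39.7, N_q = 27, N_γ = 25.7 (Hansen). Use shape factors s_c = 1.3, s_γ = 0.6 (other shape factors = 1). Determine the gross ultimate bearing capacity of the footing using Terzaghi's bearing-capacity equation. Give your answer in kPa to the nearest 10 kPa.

Effective surcharge at the founding depth q = γ·D_f = 20.1 × 2.45 = 49.245 kPa.
The water table coincides with the base, so in the self-weight term γ → γ' = 11.39 kN/m³.
q_ult = c·N_c·s_c + q·N_q + 0.5·γ·B·N_γ·s_γ
     = 16 × 39.7 × 1.3 + 49.245 × 27 + 0.5 × 11.39 × 3.62 × 25.7 × 0.6
     = 825.76 + 1329.6 + 317.9 = 2473.3 kPa.

q_ult ≈ 2470 kPa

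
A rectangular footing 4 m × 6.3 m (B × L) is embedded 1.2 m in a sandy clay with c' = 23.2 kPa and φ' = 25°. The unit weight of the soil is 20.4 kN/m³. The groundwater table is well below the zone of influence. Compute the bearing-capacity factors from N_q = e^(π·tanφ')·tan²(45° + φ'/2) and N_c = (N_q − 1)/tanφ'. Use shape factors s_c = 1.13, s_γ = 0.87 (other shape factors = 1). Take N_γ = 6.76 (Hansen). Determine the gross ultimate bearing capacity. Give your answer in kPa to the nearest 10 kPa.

tan25° = 0.4663, so N_q = e^(π×0.4663)·tan²(57.5°) = 4.327 × 2.464 = 10.66.
N_c = (10.66 − 1)/tan25° = 20.72.
Effective surcharge at the founding depth q = γ·D_f = 20.4 × 1.2 = 24.48 kPa.
q_ult = c·N_c·s_c + q·N_q + 0.5·γ·B·N_γ·s_γ
     = 23.2 × 20.721 × 1.13 + 24.48 × 10.662 + 0.5 × 20.4 × 4 × 6.76 × 0.87
     = 543.21 + 261.01 + 239.95 = 1044.2 kPa.

q_ult ≈ 1040 kPa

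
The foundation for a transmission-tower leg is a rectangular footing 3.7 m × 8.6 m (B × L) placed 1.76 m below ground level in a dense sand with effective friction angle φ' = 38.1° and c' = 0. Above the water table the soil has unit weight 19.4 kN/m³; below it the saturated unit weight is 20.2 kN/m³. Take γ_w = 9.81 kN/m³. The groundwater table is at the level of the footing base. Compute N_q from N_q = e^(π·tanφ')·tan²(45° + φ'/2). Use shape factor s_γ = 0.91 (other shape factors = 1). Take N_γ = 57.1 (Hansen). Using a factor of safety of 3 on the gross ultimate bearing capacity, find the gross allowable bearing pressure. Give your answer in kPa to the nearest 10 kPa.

q_all ≈ 900 kPa

N_q = e^(π·tan38.1°)·tan²(64.05°) = 49.59.
Overburden at base level: q = 19.4 × 1.76 = 34.144 kPa.
Below the base the soil is submerged, so the ½γBN_γ term uses γ' = 20.2 − 9.81 = 10.39 kN/m³.
Surcharge term q·N_q = 34.144 × 49.587 = 1693.1 kPa; self-weight term 0.5·γ·B·N_γ·s_γ = 0.5 × 10.39 × 3.7 × 57.1 × 0.91 = 998.77 kPa.
q_ult = 1693.1 + 998.77 = 2691.9 kPa.
q_all = 2691.9 / 3 = 897.29 kPa.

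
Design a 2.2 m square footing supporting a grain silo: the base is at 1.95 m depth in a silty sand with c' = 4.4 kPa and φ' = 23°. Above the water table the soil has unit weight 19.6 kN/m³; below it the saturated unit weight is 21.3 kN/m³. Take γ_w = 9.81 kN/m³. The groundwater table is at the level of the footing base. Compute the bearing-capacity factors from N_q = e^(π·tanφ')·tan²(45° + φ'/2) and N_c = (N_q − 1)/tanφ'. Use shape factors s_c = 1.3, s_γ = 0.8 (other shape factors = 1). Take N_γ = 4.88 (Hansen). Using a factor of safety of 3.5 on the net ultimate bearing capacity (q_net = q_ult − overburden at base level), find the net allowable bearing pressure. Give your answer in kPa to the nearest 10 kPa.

q_all(net) ≈ 130 kPa

N_q = e^(π·tan23°)·tan²(56.5°) = 8.66; N_c = (N_q − 1)/tanφ' = 18.05.
Effective surcharge at the founding depth q = γ·D_f = 19.6 × 1.95 = 38.22 kPa.
The water table coincides with the base, so in the self-weight term γ → γ' = 11.49 kN/m³.
q_ult = c·N_c·s_c + q·N_q + 0.5·γ·B·N_γ·s_γ
     = 4.4 × 18.049 × 1.3 + 38.22 × 8.6612 + 0.5 × 11.49 × 2.2 × 4.88 × 0.8
     = 103.24 + 331.03 + 49.343 = 483.61 kPa.
q_net = 483.61 − 38.22 = 445.39 kPa.
q_all(net) = 445.39 / 3.5 = 127.25 kPa.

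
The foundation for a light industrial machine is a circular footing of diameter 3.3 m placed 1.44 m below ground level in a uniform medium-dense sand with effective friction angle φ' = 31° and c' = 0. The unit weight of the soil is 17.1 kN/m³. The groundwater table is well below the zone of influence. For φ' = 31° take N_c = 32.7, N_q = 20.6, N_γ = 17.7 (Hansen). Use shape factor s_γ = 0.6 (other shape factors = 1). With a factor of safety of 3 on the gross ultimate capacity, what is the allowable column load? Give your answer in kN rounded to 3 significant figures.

P_all ≈ 2300 kN

q = γ·D_f = 17.1 × 1.44 = 24.624 kPa.
q·N_q = 24.624 × 20.6 = 507.25 kPa
0.5·γ·B·N_γ·s_γ = 0.5 × 17.1 × 3.3 × 17.7 × 0.6 = 299.64 kPa
q_ult = 507.25 + 299.64 = 806.9 kPa.
Gross allowable pressure q_all = 806.9 / 3 = 268.97 kPa.
Footing area = 8.553 m², so allowable column load = 268.97 × 8.553 = 2300.5 kN.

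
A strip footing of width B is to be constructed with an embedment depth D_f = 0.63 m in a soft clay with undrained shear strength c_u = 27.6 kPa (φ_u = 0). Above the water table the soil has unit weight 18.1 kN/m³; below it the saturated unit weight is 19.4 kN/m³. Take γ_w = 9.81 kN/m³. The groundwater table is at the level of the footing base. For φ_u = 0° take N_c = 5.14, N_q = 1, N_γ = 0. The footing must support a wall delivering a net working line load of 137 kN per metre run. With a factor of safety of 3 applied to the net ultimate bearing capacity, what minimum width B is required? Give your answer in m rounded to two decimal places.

q = γ·D_f = 18.1 × 0.63 = 11.403 kPa.
c·N_c = 27.6 × 5.14 = 141.86 kPa
q·N_q = 11.403 × 1 = 11.403 kPa
q_ult = 141.86 + 11.403 = 153.27 kPa.
For φ = 0 the ½γBN_γ term vanishes, so q_ult is independent of B. q_net = 153.27 − 11.403 = 141.86 kPa; q_all(net) = 141.86/3 = 47.288 kPa.
Required width B = w / q_all(net) = 137 / 47.288 = 2.897 m.

B = 2.90 m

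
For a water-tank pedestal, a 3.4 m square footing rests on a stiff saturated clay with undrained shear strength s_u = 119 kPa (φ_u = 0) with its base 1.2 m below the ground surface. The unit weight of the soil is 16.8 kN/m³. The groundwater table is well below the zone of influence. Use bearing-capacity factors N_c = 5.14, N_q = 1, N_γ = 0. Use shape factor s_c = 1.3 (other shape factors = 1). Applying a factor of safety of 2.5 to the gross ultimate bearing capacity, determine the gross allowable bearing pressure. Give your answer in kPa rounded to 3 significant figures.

Overburden at base level: q = 16.8 × 1.2 = 20.16 kPa.
Cohesion term c·N_c·s_c = 119 × 5.14 × 1.3 = 795.16 kPa; surcharge term q·N_q = 20.16 × 1 = 20.16 kPa.
q_ult = 795.16 + 20.16 = 815.32 kPa.
q_all = q_ult / FS = 815.32 / 2.5 = 326.13 kPa.

q_all ≈ 326 kPa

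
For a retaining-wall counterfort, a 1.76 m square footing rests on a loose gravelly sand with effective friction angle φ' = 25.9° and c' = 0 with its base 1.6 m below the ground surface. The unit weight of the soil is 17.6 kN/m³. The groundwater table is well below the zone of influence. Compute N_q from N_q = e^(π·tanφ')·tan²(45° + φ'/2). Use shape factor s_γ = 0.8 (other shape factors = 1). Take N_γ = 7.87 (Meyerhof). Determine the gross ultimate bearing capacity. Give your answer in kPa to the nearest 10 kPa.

tan25.9° = 0.4856, so N_q = e^(π×0.4856)·tan²(57.95°) = 4.597 × 2.551 = 11.73.
Overburden at base level: q = 17.6 × 1.6 = 28.16 kPa.
Surcharge term q·N_q = 28.16 × 11.728 = 330.27 kPa; self-weight term 0.5·γ·B·N_γ·s_γ = 0.5 × 17.6 × 1.76 × 7.87 × 0.8 = 97.512 kPa.
q_ult = 330.27 + 97.512 = 427.79 kPa.

q_ult ≈ 430 kPa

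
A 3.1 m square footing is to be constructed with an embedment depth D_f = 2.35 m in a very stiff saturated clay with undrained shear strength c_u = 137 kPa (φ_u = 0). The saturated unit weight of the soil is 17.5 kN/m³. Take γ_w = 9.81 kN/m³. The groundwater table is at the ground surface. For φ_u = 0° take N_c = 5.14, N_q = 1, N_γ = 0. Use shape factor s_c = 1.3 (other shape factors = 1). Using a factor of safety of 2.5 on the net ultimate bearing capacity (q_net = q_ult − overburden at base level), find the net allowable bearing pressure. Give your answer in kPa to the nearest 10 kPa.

With the water table at the surface the whole profile is submerged: γ' = 17.5 − 9.81 = 7.69 kN/m³, so q = γ'·D_f = 18.072 kPa.
q_ult = c·N_c·s_c + q·N_q
     = 137 × 5.14 × 1.3 + 18.072 × 1
     = 915.43 + 18.072 = 933.51 kPa.
q_net = 933.51 − 18.072 = 915.43 kPa.
q_all(net) = 915.43 / 2.5 = 366.17 kPa.

q_all(net) ≈ 370 kPa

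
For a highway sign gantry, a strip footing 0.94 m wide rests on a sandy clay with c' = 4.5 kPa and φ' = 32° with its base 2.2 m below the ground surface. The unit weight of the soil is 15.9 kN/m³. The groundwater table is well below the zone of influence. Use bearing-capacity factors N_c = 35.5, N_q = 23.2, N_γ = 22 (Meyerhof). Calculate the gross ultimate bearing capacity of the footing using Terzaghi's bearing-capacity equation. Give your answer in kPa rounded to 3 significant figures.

q_ult ≈ 1140 kPa

Overburden at base level: q = 15.9 × 2.2 = 34.98 kPa.
Cohesion term c·N_c = 4.5 × 35.5 = 159.75 kPa; surcharge term q·N_q = 34.98 × 23.2 = 811.54 kPa; self-weight term 0.5·γ·B·N_γ = 0.5 × 15.9 × 0.94 × 22 = 164.41 kPa.
q_ult = 159.75 + 811.54 + 164.41 = 1135.7 kPa.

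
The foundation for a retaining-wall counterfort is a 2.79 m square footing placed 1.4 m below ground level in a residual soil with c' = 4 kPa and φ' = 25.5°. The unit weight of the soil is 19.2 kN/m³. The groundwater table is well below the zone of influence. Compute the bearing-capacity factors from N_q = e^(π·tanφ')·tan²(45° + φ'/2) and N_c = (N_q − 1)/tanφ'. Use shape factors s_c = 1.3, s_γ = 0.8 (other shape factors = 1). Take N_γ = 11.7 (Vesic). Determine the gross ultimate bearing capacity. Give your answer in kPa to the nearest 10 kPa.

tan25.5° = 0.477, so N_q = e^(π×0.477)·tan²(57.75°) = 4.475 × 2.512 = 11.24.
N_c = (11.24 − 1)/tan25.5° = 21.47.
Effective surcharge at the founding depth q = γ·D_f = 19.2 × 1.4 = 26.88 kPa.
q_ult = c·N_c·s_c + q·N_q + 0.5·γ·B·N_γ·s_γ
     = 4 × 21.469 × 1.3 + 26.88 × 11.24 + 0.5 × 19.2 × 2.79 × 11.7 × 0.8
     = 111.64 + 302.14 + 250.7 = 664.48 kPa.

q_ult ≈ 660 kPa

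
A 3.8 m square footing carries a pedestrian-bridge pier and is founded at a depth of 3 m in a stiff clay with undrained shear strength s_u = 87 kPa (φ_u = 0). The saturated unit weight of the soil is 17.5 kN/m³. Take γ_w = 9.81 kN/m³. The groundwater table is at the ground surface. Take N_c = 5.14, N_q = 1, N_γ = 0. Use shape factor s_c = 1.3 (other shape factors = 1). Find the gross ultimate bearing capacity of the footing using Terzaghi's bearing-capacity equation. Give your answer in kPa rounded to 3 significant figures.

q_ult ≈ 604 kPa

Water table at ground surface, so effective unit weight γ' = 17.5 − 9.81 = 7.69 kN/m³ is used throughout; overburden q = 7.69 × 3 = 23.07 kPa.
Cohesion term c·N_c·s_c = 87 × 5.14 × 1.3 = 581.33 kPa; surcharge term q·N_q = 23.07 × 1 = 23.07 kPa.
q_ult = 581.33 + 23.07 = 604.4 kPa.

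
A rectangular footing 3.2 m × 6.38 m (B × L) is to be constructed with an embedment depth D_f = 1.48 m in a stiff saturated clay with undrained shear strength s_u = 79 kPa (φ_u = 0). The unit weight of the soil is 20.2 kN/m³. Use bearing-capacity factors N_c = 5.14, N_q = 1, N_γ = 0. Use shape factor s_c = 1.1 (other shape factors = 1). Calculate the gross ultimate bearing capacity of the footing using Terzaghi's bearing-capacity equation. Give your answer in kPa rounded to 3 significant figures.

q_ult ≈ 477 kPa

Effective surcharge at the founding depth q = γ·D_f = 20.2 × 1.48 = 29.896 kPa.
q_ult = c·N_c·s_c + q·N_q
     = 79 × 5.14 × 1.1 + 29.896 × 1
     = 446.67 + 29.896 = 476.56 kPa.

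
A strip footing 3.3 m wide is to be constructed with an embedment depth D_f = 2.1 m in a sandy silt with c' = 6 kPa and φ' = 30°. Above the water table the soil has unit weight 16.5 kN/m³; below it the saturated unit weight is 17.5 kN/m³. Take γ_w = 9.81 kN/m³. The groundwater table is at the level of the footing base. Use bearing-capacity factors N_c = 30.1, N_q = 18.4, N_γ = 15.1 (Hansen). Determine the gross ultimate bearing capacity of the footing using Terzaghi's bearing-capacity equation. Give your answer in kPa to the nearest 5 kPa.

Overburden at base level: q = 16.5 × 2.1 = 34.65 kPa.
Below the base the soil is submerged, so the ½γBN_γ term uses γ' = 17.5 − 9.81 = 7.69 kN/m³.
Cohesion term c·N_c = 6 × 30.1 = 180.6 kPa; surcharge term q·N_q = 34.65 × 18.4 = 637.56 kPa; self-weight term 0.5·γ·B·N_γ = 0.5 × 7.69 × 3.3 × 15.1 = 191.6 kPa.
q_ult = 180.6 + 637.56 + 191.6 = 1009.8 kPa.

q_ult ≈ 1010 kPa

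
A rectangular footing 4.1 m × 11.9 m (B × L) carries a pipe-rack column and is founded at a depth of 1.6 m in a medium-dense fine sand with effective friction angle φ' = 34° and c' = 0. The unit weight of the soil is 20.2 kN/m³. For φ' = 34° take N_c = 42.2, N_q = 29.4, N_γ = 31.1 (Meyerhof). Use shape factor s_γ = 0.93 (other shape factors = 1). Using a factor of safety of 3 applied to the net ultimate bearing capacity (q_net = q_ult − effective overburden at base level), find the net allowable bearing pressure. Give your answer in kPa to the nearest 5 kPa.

q_all(net) ≈ 705 kPa

Effective surcharge at the founding depth q = γ·D_f = 20.2 × 1.6 = 32.32 kPa.
q_ult = q·N_q + 0.5·γ·B·N_γ·s_γ
     = 32.32 × 29.4 + 0.5 × 20.2 × 4.1 × 31.1 × 0.93
     = 950.21 + 1197.7 = 2147.9 kPa.
Net ultimate: q_net = 2147.9 − 32.32 = 2115.6 kPa.
q_all(net) = 2115.6 / 3 = 705.2 kPa.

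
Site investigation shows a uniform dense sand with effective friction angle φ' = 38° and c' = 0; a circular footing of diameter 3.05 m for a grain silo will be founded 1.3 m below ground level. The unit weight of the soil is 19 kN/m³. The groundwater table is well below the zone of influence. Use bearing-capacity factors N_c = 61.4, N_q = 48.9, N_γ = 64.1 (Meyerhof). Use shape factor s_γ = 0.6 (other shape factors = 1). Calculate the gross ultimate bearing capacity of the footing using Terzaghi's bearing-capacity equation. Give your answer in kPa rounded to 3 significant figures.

q = γ·D_f = 19 × 1.3 = 24.7 kPa.
q·N_q = 24.7 × 48.9 = 1207.8 kPa
0.5·γ·B·N_γ·s_γ = 0.5 × 19 × 3.05 × 64.1 × 0.6 = 1114.4 kPa
q_ult = 1207.8 + 1114.4 = 2322.2 kPa.

q_ult ≈ 2320 kPa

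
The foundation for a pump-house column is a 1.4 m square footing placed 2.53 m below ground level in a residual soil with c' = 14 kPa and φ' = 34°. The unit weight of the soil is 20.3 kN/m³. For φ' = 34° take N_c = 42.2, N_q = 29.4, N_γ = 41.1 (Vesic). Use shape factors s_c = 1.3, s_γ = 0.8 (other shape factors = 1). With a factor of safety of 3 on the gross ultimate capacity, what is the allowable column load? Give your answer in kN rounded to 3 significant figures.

Effective surcharge at the founding depth q = γ·D_f = 20.3 × 2.53 = 51.359 kPa.
q_ult = c·N_c·s_c + q·N_q + 0.5·γ·B·N_γ·s_γ
     = 14 × 42.2 × 1.3 + 51.359 × 29.4 + 0.5 × 20.3 × 1.4 × 41.1 × 0.8
     = 768.04 + 1510 + 467.22 = 2745.2 kPa.
Gross allowable pressure q_all = 2745.2 / 3 = 915.07 kPa.
Footing area = 1.96 m², so allowable column load = 915.07 × 1.96 = 1793.5 kN.

P_all ≈ 1790 kN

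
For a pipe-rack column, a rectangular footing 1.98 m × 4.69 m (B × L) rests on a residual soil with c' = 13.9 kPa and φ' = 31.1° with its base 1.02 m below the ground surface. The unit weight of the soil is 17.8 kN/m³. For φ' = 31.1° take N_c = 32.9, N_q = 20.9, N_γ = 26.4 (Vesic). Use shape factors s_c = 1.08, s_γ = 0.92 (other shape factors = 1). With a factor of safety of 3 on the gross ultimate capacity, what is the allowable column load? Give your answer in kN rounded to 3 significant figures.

q = γ·D_f = 17.8 × 1.02 = 18.156 kPa.
c·N_c·s_c = 13.9 × 32.9 × 1.08 = 493.89 kPa
q·N_q = 18.156 × 20.9 = 379.46 kPa
0.5·γ·B·N_γ·s_γ = 0.5 × 17.8 × 1.98 × 26.4 × 0.92 = 428 kPa
q_ult = 493.89 + 379.46 + 428 = 1301.4 kPa.
Gross allowable pressure q_all = 1301.4 / 3 = 433.79 kPa.
Footing area = 9.2862 m², so allowable column load = 433.79 × 9.2862 = 4028.2 kN.

P_all ≈ 4030 kN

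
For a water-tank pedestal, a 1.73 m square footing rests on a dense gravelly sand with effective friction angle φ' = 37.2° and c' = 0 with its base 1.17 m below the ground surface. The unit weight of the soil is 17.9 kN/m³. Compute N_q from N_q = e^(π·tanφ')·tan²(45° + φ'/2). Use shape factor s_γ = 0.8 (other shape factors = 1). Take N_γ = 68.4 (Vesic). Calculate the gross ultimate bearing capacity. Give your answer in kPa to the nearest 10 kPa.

q_ult ≈ 1770 kPa

tan37.2° = 0.759, so N_q = e^(π×0.759)·tan²(63.6°) = 10.855 × 4.058 = 44.05.
Overburden at base level: q = 17.9 × 1.17 = 20.943 kPa.
Surcharge term q·N_q = 20.943 × 44.05 = 922.54 kPa; self-weight term 0.5·γ·B·N_γ·s_γ = 0.5 × 17.9 × 1.73 × 68.4 × 0.8 = 847.26 kPa.
q_ult = 922.54 + 847.26 = 1769.8 kPa.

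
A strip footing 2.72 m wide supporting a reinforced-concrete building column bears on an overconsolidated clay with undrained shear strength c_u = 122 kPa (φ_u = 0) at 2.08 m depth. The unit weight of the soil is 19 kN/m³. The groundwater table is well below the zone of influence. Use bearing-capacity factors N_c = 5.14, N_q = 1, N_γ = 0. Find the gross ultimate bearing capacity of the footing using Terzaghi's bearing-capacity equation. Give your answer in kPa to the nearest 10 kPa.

q_ult ≈ 670 kPa

Overburden at base level: q = 19 × 2.08 = 39.52 kPa.
Cohesion term c·N_c = 122 × 5.14 = 627.08 kPa; surcharge term q·N_q = 39.52 × 1 = 39.52 kPa.
q_ult = 627.08 + 39.52 = 666.6 kPa.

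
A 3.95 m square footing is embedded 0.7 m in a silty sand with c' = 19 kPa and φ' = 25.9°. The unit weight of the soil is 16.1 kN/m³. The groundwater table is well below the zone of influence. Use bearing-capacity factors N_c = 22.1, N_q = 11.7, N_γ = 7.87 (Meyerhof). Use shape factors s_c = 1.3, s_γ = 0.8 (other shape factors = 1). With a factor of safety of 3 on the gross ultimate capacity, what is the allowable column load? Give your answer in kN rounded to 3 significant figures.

P_all ≈ 4570 kN

q = γ·D_f = 16.1 × 0.7 = 11.27 kPa.
c·N_c·s_c = 19 × 22.1 × 1.3 = 545.87 kPa
q·N_q = 11.27 × 11.7 = 131.86 kPa
0.5·γ·B·N_γ·s_γ = 0.5 × 16.1 × 3.95 × 7.87 × 0.8 = 200.2 kPa
q_ult = 545.87 + 131.86 + 200.2 = 877.93 kPa.
Gross allowable pressure q_all = 877.93 / 3 = 292.64 kPa.
Footing area = 15.6025 m², so allowable column load = 292.64 × 15.6025 = 4565.9 kN.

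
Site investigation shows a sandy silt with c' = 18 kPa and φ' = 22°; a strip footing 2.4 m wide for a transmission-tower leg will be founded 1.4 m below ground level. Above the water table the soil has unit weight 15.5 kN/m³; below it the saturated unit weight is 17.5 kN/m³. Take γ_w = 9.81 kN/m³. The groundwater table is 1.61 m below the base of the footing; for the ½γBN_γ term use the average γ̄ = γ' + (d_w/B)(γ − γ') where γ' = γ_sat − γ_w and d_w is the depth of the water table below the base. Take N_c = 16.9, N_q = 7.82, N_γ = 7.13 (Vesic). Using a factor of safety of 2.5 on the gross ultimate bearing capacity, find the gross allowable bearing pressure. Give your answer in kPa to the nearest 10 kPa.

q_all ≈ 230 kPa

Effective surcharge at the founding depth q = γ·D_f = 15.5 × 1.4 = 21.7 kPa.
With d_w = 1.61 m < B, γ̄ = 7.69 + (1.61/2.4) × (15.5 − 7.69) = 12.929 kN/m³.
q_ult = c·N_c + q·N_q + 0.5·γ·B·N_γ
     = 18 × 16.9 + 21.7 × 7.82 + 0.5 × 12.929 × 2.4 × 7.13
     = 304.2 + 169.69 + 110.62 = 584.52 kPa.
q_all = 584.52 / 2.5 = 233.81 kPa.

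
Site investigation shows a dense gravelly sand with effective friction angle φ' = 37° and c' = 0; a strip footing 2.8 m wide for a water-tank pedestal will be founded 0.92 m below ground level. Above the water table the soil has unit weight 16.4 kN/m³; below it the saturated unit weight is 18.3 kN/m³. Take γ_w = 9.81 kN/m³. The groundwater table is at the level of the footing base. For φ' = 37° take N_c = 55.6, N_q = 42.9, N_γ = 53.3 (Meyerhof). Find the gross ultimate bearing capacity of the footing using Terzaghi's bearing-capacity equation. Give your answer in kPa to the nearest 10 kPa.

q_ult ≈ 1280 kPa

Overburden at base level: q = 16.4 × 0.92 = 15.088 kPa.
Below the base the soil is submerged, so the ½γBN_γ term uses γ' = 18.3 − 9.81 = 8.49 kN/m³.
Surcharge term q·N_q = 15.088 × 42.9 = 647.28 kPa; self-weight term 0.5·γ·B·N_γ = 0.5 × 8.49 × 2.8 × 53.3 = 633.52 kPa.
q_ult = 647.28 + 633.52 = 1280.8 kPa.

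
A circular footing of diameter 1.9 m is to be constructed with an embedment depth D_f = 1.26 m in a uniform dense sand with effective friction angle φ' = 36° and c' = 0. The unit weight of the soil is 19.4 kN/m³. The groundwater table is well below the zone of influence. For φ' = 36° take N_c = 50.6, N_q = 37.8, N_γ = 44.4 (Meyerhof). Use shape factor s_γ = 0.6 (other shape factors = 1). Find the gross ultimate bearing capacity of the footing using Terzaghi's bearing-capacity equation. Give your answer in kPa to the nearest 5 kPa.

q = γ·D_f = 19.4 × 1.26 = 24.444 kPa.
q·N_q = 24.444 × 37.8 = 923.98 kPa
0.5·γ·B·N_γ·s_γ = 0.5 × 19.4 × 1.9 × 44.4 × 0.6 = 490.98 kPa
q_ult = 923.98 + 490.98 = 1415 kPa.

q_ult ≈ 1415 kPa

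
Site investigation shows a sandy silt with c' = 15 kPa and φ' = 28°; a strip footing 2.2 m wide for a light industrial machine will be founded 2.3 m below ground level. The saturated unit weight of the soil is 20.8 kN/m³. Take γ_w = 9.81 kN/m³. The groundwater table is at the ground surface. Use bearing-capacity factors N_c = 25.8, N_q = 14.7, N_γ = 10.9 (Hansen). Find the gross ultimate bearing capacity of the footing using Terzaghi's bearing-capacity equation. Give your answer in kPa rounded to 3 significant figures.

q_ult ≈ 890 kPa

With the water table at the surface the whole profile is submerged: γ' = 20.8 − 9.81 = 10.99 kN/m³, so q = γ'·D_f = 25.277 kPa; the same γ' applies in the ½γBN_γ term.
q_ult = c·N_c + q·N_q + 0.5·γ·B·N_γ
     = 15 × 25.8 + 25.277 × 14.7 + 0.5 × 10.99 × 2.2 × 10.9
     = 387 + 371.57 + 131.77 = 890.34 kPa.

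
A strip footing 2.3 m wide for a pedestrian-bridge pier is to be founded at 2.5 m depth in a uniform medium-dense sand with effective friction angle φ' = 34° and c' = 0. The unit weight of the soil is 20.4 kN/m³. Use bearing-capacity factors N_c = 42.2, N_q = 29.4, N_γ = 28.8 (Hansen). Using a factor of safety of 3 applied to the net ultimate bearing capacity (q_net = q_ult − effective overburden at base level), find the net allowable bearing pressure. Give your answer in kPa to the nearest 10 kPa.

q_all(net) ≈ 710 kPa

q = γ·D_f = 20.4 × 2.5 = 51 kPa.
q·N_q = 51 × 29.4 = 1499.4 kPa
0.5·γ·B·N_γ = 0.5 × 20.4 × 2.3 × 28.8 = 675.65 kPa
q_ult = 1499.4 + 675.65 = 2175 kPa.
Net ultimate: q_net = 2175 − 51 = 2124 kPa.
q_all(net) = 2124 / 3 = 708.02 kPa.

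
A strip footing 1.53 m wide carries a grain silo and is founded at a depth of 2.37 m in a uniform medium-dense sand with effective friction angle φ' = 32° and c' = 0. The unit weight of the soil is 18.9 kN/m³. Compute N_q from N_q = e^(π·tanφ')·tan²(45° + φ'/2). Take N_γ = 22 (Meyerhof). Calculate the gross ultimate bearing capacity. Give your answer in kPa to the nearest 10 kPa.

tan32° = 0.6249, so N_q = e^(π×0.6249)·tan²(61°) = 7.121 × 3.255 = 23.18.
Overburden at base level: q = 18.9 × 2.37 = 44.793 kPa.
Surcharge term q·N_q = 44.793 × 23.177 = 1038.2 kPa; self-weight term 0.5·γ·B·N_γ = 0.5 × 18.9 × 1.53 × 22 = 318.09 kPa.
q_ult = 1038.2 + 318.09 = 1356.2 kPa.

q_ult ≈ 1360 kPa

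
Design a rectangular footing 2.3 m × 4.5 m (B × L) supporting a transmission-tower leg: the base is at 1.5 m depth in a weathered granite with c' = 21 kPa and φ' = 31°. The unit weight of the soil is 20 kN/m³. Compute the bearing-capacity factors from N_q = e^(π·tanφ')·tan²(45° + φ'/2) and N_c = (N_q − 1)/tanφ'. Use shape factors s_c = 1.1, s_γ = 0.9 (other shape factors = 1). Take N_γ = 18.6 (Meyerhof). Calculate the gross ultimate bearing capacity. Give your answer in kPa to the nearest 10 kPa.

q_ult ≈ 1760 kPa

tan31° = 0.6009, so N_q = e^(π×0.6009)·tan²(60.5°) = 6.604 × 3.124 = 20.63.
N_c = (20.63 − 1)/tan31° = 32.67.
q = γ·D_f = 20 × 1.5 = 30 kPa.
c·N_c·s_c = 21 × 32.671 × 1.1 = 754.7 kPa
q·N_q = 30 × 20.631 = 618.92 kPa
0.5·γ·B·N_γ·s_γ = 0.5 × 20 × 2.3 × 18.6 × 0.9 = 385.02 kPa
q_ult = 754.7 + 618.92 + 385.02 = 1758.6 kPa.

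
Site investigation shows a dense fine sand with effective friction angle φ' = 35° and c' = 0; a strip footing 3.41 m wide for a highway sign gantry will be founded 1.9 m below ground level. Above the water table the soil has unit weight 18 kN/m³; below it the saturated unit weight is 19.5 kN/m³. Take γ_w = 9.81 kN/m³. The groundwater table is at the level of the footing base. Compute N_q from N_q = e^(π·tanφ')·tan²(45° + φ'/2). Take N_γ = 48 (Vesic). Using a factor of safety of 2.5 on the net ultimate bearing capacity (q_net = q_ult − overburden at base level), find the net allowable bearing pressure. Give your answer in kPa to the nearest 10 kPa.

q_all(net) ≈ 760 kPa

N_q = e^(π·tan35°)·tan²(62.5°) = 33.3.
Overburden at base level: q = 18 × 1.9 = 34.2 kPa.
Below the base the soil is submerged, so the ½γBN_γ term uses γ' = 19.5 − 9.81 = 9.69 kN/m³.
Surcharge term q·N_q = 34.2 × 33.296 = 1138.7 kPa; self-weight term 0.5·γ·B·N_γ = 0.5 × 9.69 × 3.41 × 48 = 793.03 kPa.
q_ult = 1138.7 + 793.03 = 1931.8 kPa.
q_net = 1931.8 − 34.2 = 1897.6 kPa.
q_all(net) = 1897.6 / 2.5 = 759.02 kPa.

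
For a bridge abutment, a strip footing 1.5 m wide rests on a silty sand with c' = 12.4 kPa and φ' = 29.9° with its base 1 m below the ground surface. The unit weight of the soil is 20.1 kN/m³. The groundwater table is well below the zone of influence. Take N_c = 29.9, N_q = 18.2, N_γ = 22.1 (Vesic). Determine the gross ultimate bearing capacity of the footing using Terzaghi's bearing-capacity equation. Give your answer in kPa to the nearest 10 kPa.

Effective surcharge at the founding depth q = γ·D_f = 20.1 × 1 = 20.1 kPa.
q_ult = c·N_c + q·N_q + 0.5·γ·B·N_γ
     = 12.4 × 29.9 + 20.1 × 18.2 + 0.5 × 20.1 × 1.5 × 22.1
     = 370.76 + 365.82 + 333.16 = 1069.7 kPa.

q_ult ≈ 1070 kPa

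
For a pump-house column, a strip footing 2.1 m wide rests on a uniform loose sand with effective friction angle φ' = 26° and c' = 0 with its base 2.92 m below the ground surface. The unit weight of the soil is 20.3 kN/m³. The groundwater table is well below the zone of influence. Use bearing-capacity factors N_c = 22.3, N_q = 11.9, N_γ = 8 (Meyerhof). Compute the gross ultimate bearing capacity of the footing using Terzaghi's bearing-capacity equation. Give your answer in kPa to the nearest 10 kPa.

Overburden at base level: q = 20.3 × 2.92 = 59.276 kPa.
Surcharge term q·N_q = 59.276 × 11.9 = 705.38 kPa; self-weight term 0.5·γ·B·N_γ = 0.5 × 20.3 × 2.1 × 8 = 170.52 kPa.
q_ult = 705.38 + 170.52 = 875.9 kPa.

q_ult ≈ 880 kPa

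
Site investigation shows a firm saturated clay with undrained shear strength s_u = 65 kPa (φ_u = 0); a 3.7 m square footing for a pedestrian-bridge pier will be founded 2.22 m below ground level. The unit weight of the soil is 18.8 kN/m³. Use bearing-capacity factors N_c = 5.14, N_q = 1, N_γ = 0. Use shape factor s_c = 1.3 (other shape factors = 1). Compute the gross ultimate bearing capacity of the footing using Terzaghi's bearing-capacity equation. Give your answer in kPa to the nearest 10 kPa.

q_ult ≈ 480 kPa

Overburden at base level: q = 18.8 × 2.22 = 41.736 kPa.
Cohesion term c·N_c·s_c = 65 × 5.14 × 1.3 = 434.33 kPa; surcharge term q·N_q = 41.736 × 1 = 41.736 kPa.
q_ult = 434.33 + 41.736 = 476.07 kPa.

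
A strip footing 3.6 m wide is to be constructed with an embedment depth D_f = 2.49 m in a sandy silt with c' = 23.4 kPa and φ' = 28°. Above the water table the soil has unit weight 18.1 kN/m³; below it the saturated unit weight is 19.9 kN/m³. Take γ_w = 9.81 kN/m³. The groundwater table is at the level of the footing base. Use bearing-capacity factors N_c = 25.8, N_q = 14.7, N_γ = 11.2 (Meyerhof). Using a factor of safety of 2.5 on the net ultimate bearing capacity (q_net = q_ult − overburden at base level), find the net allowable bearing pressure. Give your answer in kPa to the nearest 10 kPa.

q_all(net) ≈ 570 kPa

q = γ·D_f = 18.1 × 2.49 = 45.069 kPa.
For the ½γBN_γ term take γ' = 19.9 − 9.81 = 10.09 kN/m³ (soil below base is submerged).
c·N_c = 23.4 × 25.8 = 603.72 kPa
q·N_q = 45.069 × 14.7 = 662.51 kPa
0.5·γ·B·N_γ = 0.5 × 10.09 × 3.6 × 11.2 = 203.41 kPa
q_ult = 603.72 + 662.51 + 203.41 = 1469.6 kPa.
q_net = 1469.6 − 45.069 = 1424.6 kPa.
q_all(net) = 1424.6 / 2.5 = 569.83 kPa.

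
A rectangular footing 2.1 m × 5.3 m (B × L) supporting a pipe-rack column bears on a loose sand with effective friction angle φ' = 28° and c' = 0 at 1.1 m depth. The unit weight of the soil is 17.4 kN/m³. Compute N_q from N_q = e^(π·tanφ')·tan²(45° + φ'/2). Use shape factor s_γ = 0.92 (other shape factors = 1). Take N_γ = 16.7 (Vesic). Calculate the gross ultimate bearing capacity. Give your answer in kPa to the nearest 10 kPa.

q_ult ≈ 560 kPa

tan28° = 0.5317, so N_q = e^(π×0.5317)·tan²(59°) = 5.314 × 2.77 = 14.72.
Effective surcharge at the founding depth q = γ·D_f = 17.4 × 1.1 = 19.14 kPa.
q_ult = q·N_q + 0.5·γ·B·N_γ·s_γ
     = 19.14 × 14.72 + 0.5 × 17.4 × 2.1 × 16.7 × 0.92
     = 281.74 + 280.7 = 562.44 kPa.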